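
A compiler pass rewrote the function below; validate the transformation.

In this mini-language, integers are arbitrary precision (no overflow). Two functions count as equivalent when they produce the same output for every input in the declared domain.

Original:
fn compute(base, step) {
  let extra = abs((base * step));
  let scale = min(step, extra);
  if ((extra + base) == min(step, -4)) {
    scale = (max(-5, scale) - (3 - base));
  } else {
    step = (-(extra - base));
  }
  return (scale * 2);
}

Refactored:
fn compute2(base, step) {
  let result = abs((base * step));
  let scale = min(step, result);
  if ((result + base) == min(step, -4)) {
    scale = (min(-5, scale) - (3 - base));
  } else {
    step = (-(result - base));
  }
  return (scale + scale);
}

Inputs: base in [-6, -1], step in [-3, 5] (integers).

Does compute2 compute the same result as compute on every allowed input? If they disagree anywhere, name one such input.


base=-4, step=0 yields -14 from compute but -24 from compute2.
verdict: not equivalent; witness: base=-4, step=0


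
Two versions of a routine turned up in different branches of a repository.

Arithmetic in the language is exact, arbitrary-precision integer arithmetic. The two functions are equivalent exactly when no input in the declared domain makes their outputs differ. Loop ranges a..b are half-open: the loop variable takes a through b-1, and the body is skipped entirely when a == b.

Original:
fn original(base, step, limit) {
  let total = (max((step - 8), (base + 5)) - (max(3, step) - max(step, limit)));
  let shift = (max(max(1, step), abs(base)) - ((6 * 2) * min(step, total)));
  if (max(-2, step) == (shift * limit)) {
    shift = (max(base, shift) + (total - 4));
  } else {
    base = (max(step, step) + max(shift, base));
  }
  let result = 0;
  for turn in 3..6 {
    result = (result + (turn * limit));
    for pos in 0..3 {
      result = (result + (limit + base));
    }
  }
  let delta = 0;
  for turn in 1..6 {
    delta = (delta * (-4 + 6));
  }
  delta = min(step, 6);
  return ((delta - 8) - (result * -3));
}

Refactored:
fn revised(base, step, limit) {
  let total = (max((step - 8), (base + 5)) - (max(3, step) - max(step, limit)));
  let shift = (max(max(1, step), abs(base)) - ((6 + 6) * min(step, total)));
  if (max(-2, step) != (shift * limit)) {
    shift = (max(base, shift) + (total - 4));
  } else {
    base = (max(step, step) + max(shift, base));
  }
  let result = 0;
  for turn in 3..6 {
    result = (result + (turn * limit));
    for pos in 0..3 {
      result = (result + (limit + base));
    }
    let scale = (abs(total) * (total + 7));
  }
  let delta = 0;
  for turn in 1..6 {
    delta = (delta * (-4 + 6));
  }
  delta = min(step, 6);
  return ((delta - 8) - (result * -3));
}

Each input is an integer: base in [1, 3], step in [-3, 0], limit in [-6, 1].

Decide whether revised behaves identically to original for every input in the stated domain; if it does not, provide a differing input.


Consider the input base=1, step=-3, limit=-6.
original: total = 0; shift = 37; (max(-2, step) == (shift * limit)) -> false; base = 34; result = 0; [turn=3]; result = -18; [pos=0]; result = 10; [pos=1]; result = 38; [pos=2]; result = 66; [turn=4]; result = 42; [pos=0]; result = 70; [pos=1]; result = 98; [pos=2]; result = 126; [turn=5]; result = 96; [pos=0]; result = 124; [pos=1]; result = 152; [pos=2]; result = 180; delta = 0; [turn=1]; delta = 0; [turn=2]; delta = 0; [turn=3]; delta = 0; [turn=4]; delta = 0; [turn=5]; delta = 0; delta = -3; return 529
revised: total = 0; shift = 37; (max(-2, step) != (shift * limit)) -> true; shift = 33; result = 0; [turn=3]; result = -18; [pos=0]; result = -23; [pos=1]; result = -28; [pos=2]; result = -33; scale = 0; [turn=4]; result = -57; [pos=0]; result = -62; [pos=1]; result = -67; [pos=2]; result = -72; scale = 0; [turn=5]; result = -102; [pos=0]; result = -107; [pos=1]; result = -112; [pos=2]; result = -117; scale = 0; delta = 0; [turn=1]; delta = 0; [turn=2]; delta = 0; [turn=3]; delta = 0; [turn=4]; delta = 0; [turn=5]; delta = 0; delta = -3; return -362
529 and -362 differ, so these are not the same function on this domain.
verdict: not equivalent; witness: base=1, step=-3, limit=-6


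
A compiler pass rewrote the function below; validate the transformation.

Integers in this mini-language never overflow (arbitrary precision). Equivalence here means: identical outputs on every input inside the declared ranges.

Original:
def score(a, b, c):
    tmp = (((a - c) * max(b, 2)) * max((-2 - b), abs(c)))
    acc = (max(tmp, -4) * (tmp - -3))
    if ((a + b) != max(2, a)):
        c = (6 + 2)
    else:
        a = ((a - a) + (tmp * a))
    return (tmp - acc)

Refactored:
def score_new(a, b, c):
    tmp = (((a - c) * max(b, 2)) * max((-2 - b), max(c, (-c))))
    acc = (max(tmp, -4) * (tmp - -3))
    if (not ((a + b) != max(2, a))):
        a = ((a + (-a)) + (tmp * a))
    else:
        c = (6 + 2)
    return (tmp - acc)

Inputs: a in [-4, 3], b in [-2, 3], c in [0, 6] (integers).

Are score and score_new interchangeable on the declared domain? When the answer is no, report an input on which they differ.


Comparing the listings, the differences include: arithmetic usage differs, min/max/abs usage differs, boolean connective usage differs.
Tracing a=-4, b=2, c=3: score: tmp=-42, then acc=156, then ((a + b) != max(2, a)) is true, then c=8, then returns -198 | score_new: tmp=-42, then acc=156, then (not ((a + b) != max(2, a))) is false, then c=8, then returns -198 — matching result -198.
Across all 336 domain points the two functions coincide.
verdict: equivalent


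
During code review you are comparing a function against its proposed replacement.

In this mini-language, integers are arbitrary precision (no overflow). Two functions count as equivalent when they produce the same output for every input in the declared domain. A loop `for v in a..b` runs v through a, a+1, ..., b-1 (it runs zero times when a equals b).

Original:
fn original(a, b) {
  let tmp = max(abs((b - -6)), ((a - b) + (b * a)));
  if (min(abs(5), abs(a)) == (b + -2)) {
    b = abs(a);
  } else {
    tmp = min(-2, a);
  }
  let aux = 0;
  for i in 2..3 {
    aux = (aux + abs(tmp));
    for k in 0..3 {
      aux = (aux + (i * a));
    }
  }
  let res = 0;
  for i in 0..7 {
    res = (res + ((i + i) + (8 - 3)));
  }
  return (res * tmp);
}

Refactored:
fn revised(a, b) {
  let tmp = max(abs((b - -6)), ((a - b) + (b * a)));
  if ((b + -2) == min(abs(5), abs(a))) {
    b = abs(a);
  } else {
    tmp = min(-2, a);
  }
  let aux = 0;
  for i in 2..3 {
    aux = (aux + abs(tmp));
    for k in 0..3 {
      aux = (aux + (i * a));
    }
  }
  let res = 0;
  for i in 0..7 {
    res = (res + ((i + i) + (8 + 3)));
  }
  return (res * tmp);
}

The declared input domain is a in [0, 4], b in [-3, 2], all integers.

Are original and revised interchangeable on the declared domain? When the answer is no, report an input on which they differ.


On input a=0, b=-3, original returns -154 while revised returns -238.
verdict: not equivalent; witness: a=0, b=-3


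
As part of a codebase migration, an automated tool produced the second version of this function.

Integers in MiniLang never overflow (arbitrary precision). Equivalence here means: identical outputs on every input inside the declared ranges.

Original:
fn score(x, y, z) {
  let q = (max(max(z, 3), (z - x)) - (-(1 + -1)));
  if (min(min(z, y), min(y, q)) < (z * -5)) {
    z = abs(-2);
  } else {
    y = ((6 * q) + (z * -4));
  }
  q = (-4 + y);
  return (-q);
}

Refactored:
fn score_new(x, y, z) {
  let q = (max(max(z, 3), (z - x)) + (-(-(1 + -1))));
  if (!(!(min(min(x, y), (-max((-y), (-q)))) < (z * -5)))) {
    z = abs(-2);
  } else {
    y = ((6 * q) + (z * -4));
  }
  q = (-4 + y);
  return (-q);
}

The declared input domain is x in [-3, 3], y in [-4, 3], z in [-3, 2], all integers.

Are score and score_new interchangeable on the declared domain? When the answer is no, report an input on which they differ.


There is a counterexample at x=-3, y=0, z=0: -14 on one side, 4 on the other.
score: q=3, then (min(min(z, y), min(y, q)) < (z * -5)) is false, then y=18, then q=14, then returns -14
score_new: q=3, then (!(!(min(min(x, y), (-max((-y), (-q)))) < (z * -5)))) is true, then z=2, then q=-4, then returns 4
verdict: not equivalent; witness: x=-3, y=0, z=0


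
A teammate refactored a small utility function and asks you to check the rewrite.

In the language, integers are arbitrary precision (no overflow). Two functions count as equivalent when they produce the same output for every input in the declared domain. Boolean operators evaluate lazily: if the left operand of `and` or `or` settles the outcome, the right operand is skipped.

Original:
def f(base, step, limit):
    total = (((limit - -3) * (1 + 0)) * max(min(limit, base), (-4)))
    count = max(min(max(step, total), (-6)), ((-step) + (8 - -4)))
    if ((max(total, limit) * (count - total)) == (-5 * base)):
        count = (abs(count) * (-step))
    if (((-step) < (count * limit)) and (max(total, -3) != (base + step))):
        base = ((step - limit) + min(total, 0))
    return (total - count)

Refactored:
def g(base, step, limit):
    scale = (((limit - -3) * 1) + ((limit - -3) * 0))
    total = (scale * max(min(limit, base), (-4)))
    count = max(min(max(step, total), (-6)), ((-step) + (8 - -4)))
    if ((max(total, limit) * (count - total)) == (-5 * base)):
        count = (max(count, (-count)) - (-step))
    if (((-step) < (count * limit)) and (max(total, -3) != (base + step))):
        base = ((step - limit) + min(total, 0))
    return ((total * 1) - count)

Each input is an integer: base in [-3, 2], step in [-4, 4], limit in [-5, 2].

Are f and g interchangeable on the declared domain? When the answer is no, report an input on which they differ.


Not equivalent: base=0, step=-4, limit=-3 separates them (-64 vs -12).
f: total := 0 | count := 16 | ((max(total, limit) * (count - total)) == (-5 * base)): true | count := 64 | (((-step) < (count * limit)) and (max(total, -3) != (base + step))): false | result -64
g: scale := 0 | total := 0 | count := 16 | ((max(total, limit) * (count - total)) == (-5 * base)): true | count := 12 | (((-step) < (count * limit)) and (max(total, -3) != (base + step))): false | result -12
verdict: not equivalent; witness: base=0, step=-4, limit=-3


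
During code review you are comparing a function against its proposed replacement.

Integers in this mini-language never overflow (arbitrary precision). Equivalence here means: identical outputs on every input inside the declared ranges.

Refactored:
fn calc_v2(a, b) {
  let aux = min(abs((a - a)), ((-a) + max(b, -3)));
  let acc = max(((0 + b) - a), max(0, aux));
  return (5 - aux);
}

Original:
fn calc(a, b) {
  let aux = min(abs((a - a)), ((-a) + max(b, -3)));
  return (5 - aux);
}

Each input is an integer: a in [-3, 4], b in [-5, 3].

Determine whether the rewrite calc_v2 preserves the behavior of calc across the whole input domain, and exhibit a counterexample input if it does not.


The two versions differ — the changes include local variable names differ; and constant usage differs; and arithmetic usage differs; and min/max/abs usage differs; and statement counts differ.
Spot check at a=-3, b=2 — calc: aux becomes 0; next final value 5. calc_v2: aux becomes 0; next acc becomes 5; next final value 5. Both give 5.
Checked all 72 inputs in the declared domain: the outputs agree on every one.
verdict: equivalent


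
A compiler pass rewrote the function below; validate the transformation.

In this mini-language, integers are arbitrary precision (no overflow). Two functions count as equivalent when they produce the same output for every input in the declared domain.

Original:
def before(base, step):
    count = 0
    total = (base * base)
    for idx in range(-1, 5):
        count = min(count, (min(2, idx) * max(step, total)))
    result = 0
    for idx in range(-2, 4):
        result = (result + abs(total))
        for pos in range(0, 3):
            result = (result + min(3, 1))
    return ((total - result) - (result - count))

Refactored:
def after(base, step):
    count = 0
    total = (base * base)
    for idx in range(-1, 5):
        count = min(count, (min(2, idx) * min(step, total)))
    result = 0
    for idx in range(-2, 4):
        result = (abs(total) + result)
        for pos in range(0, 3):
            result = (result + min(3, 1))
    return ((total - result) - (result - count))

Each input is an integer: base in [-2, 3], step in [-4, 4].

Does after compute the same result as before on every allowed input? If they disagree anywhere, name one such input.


The rewrite breaks on base=-2, step=-4, where the results are -84 and -88.
before: count := 0 | total := 4 | iter idx=-1: | count := -4 | iter idx=0: | count := -4 | iter idx=1: | count := -4 | iter idx=2: | count := -4 | iter idx=3: | count := -4 | iter idx=4: | count := -4 | result := 0 | iter idx=-2: | result := 4 | iter pos=0: | result := 5 | iter pos=1: | result := 6 | iter pos=2: | result := 7 | iter idx=-1: | result := 11 | iter pos=0: | result := 12 | iter pos=1: | result := 13 | iter pos=2: | result := 14 | iter idx=0: | result := 18 | iter pos=0: | result := 19 | iter pos=1: | result := 20 | iter pos=2: | result := 21 | iter idx=1: | result := 25 | iter pos=0: | result := 26 | iter pos=1: | result := 27 | iter pos=2: | result := 28 | iter idx=2: | result := 32 | iter pos=0: | result := 33 | iter pos=1: | result := 34 | iter pos=2: | result := 35 | iter idx=3: | result := 39 | iter pos=0: | result := 40 | iter pos=1: | result := 41 | iter pos=2: | result := 42 | result -84
after: count := 0 | total := 4 | iter idx=-1: | count := 0 | iter idx=0: | count := 0 | iter idx=1: | count := -4 | iter idx=2: | count := -8 | iter idx=3: | count := -8 | iter idx=4: | count := -8 | result := 0 | iter idx=-2: | result := 4 | iter pos=0: | result := 5 | iter pos=1: | result := 6 | iter pos=2: | result := 7 | iter idx=-1: | result := 11 | iter pos=0: | result := 12 | iter pos=1: | result := 13 | iter pos=2: | result := 14 | iter idx=0: | result := 18 | iter pos=0: | result := 19 | iter pos=1: | result := 20 | iter pos=2: | result := 21 | iter idx=1: | result := 25 | iter pos=0: | result := 26 | iter pos=1: | result := 27 | iter pos=2: | result := 28 | iter idx=2: | result := 32 | iter pos=0: | result := 33 | iter pos=1: | result := 34 | iter pos=2: | result := 35 | iter idx=3: | result := 39 | iter pos=0: | result := 40 | iter pos=1: | result := 41 | iter pos=2: | result := 42 | result -88
verdict: not equivalent; witness: base=-2, step=-4


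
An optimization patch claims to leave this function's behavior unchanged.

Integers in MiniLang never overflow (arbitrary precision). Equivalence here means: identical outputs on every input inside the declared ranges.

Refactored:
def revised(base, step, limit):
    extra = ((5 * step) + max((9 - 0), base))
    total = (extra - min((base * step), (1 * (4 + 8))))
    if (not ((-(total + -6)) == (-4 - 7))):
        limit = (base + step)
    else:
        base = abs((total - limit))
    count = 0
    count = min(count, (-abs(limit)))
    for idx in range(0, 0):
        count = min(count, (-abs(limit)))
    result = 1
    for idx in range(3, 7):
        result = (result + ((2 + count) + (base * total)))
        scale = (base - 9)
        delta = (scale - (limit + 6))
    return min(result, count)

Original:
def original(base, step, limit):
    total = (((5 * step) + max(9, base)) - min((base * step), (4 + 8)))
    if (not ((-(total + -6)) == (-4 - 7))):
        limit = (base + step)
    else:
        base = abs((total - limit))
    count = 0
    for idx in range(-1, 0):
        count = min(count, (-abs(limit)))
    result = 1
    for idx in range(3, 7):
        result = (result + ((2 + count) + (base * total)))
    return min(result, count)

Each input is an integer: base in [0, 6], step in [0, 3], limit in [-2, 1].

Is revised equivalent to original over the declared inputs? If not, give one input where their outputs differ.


Equivalent — the differences include loop structure differs, and min/max/abs usage differs, and statement counts differ, and constant usage differs, and local variable names differ, and arithmetic usage differs, yet no declared input distinguishes the two.
Tracing base=4, step=3, limit=-1: original: total becomes 12; next (not ((-(total + -6)) == (-4 - 7))) evaluates to true; next limit becomes 7; next count becomes 0; next at idx=-1:; next count becomes -7; next result becomes 1; next at idx=3:; next result becomes 44; next at idx=4:; next result becomes 87; next at idx=5:; next result becomes 130; next at idx=6:; next result becomes 173; next final value -7 | revised: extra becomes 24; next total becomes 12; next (not ((-(total + -6)) == (-4 - 7))) evaluates to true; next limit becomes 7; next count becomes 0; next count becomes -7; next idx never enters its loop body; next result becomes 1; next at idx=3:; next result becomes 44; next scale becomes -5; next delta becomes -18; next at idx=4:; next result becomes 87; next scale becomes -5; next delta becomes -18; next at idx=5:; next result becomes 130; next scale becomes -5; next delta becomes -18; next at idx=6:; next result becomes 173; next scale becomes -5; next delta becomes -18; next final value -7 — matching result -7.
Sweeping the whole domain (112 inputs) finds no disagreement.
verdict: equivalent


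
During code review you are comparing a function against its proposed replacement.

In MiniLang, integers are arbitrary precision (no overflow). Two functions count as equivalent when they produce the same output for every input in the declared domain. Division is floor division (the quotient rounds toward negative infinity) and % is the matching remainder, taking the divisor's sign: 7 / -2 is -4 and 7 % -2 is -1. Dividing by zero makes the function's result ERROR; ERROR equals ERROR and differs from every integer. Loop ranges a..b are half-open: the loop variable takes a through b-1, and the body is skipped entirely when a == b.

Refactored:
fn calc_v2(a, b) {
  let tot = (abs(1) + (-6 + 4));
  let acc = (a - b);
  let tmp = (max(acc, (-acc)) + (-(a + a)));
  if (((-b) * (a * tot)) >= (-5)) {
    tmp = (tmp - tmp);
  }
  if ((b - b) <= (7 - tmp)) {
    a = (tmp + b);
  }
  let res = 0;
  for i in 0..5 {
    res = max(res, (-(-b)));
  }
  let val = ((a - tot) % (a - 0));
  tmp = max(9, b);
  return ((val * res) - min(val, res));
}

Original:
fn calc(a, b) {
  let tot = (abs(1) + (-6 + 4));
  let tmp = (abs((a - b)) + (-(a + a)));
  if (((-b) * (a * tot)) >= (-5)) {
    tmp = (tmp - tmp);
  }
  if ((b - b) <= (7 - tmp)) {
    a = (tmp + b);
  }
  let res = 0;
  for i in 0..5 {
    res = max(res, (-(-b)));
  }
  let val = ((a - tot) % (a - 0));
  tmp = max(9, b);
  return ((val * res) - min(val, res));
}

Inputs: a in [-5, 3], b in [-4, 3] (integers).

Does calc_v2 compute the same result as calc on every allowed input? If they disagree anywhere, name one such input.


Although min/max/abs usage differs; also local variable names differ; also statement counts differ, 72/72 inputs agree.
verdict: equivalent


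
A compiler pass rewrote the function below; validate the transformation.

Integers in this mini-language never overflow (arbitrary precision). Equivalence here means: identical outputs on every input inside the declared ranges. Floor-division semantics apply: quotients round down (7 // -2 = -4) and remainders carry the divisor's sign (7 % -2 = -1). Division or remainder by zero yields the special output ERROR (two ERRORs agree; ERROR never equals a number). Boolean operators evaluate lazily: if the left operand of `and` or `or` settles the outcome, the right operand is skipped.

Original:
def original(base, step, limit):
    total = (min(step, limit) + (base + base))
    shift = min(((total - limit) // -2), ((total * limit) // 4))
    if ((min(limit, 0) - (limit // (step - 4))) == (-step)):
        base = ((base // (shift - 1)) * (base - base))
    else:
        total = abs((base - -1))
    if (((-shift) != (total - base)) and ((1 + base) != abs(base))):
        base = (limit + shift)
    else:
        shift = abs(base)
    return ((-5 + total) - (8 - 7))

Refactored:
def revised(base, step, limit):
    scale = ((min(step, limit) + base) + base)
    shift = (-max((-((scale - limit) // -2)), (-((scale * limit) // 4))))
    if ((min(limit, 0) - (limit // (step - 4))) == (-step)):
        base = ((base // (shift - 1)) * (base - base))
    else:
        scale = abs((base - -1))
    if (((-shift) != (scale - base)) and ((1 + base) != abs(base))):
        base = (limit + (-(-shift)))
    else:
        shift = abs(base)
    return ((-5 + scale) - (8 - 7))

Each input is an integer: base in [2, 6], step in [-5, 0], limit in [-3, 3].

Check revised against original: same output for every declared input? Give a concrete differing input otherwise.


Equivalent — the differences include min/max/abs usage differs; also local variable names differ, yet no declared input distinguishes the two.
One worked example (base=6, step=-3, limit=3) — original: total = 9; shift = -3; ((min(limit, 0) - (limit // (step - 4))) == (-step)) -> false; total = 7; (((-shift) != (total - base)) and ((1 + base) != abs(base))) -> true; base = 0; return 1; revised: scale = 9; shift = -3; ((min(limit, 0) - (limit // (step - 4))) == (-step)) -> false; scale = 7; (((-shift) != (scale - base)) and ((1 + base) != abs(base))) -> true; base = 0; return 1; agreement on 1.
Sweeping the whole domain (210 inputs) finds no disagreement.
verdict: equivalent


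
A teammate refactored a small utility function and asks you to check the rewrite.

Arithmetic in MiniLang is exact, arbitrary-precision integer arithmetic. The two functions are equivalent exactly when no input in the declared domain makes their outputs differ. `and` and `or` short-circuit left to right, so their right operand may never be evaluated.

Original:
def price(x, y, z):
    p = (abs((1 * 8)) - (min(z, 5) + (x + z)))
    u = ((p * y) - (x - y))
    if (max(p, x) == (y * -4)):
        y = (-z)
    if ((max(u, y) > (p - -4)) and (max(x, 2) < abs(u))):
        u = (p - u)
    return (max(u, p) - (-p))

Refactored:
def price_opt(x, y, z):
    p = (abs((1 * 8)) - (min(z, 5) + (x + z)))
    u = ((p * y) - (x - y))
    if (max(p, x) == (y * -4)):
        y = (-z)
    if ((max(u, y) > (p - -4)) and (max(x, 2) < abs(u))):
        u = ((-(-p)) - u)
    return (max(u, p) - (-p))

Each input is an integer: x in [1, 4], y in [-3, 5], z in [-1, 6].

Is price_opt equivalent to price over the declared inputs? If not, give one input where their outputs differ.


The two are interchangeable: same computation, different form, and every declared input agrees.
Tracing x=3, y=1, z=1: price: p = 3; u = 1; (max(p, x) == (y * -4)) -> false; ((max(u, y) > (p - -4)) and (max(x, 2) < abs(u))) -> false; return 6 | price_opt: p = 3; u = 1; (max(p, x) == (y * -4)) -> false; ((max(u, y) > (p - -4)) and (max(x, 2) < abs(u))) -> false; return 6 — matching result 6.
Every one of the 288 inputs gives matching results.
verdict: equivalent


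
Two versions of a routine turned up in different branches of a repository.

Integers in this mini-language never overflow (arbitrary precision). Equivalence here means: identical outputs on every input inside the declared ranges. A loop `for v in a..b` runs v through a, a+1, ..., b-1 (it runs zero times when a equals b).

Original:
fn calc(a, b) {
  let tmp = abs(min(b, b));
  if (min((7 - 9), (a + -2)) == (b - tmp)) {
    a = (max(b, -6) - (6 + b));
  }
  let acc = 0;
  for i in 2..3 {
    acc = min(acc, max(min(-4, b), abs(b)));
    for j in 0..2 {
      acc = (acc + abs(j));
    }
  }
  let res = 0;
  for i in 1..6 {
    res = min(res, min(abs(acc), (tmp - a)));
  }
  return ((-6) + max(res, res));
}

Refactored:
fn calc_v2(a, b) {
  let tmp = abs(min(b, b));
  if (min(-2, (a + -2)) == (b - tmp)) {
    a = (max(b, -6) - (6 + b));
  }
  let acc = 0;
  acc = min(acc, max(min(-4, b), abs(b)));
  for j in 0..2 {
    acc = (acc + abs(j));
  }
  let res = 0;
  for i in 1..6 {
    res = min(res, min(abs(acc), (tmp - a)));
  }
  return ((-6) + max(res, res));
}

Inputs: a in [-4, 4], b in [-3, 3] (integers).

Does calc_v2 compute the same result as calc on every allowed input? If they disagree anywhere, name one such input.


The two are interchangeable: loop structure differs, plus arithmetic usage differs, plus constant usage differs, plus statement counts differ, and every declared input agrees.
Tracing a=4, b=-1: calc: tmp=1, then (min((7 - 9), (a + -2)) == (b - tmp)) is true, then a=-6, then acc=0, then (i=2), then acc=0, then (j=0), then acc=0, then (j=1), then acc=1, then res=0, then (i=1), then res=0, then (i=2), then res=0, then (i=3), then res=0, then (i=4), then res=0, then (i=5), then res=0, then returns -6 | calc_v2: tmp=1, then (min(-2, (a + -2)) == (b - tmp)) is true, then a=-6, then acc=0, then acc=0, then (j=0), then acc=0, then (j=1), then acc=1, then res=0, then (i=1), then res=0, then (i=2), then res=0, then (i=3), then res=0, then (i=4), then res=0, then (i=5), then res=0, then returns -6 — matching result -6.
Across all 63 domain points the two functions coincide.
verdict: equivalent


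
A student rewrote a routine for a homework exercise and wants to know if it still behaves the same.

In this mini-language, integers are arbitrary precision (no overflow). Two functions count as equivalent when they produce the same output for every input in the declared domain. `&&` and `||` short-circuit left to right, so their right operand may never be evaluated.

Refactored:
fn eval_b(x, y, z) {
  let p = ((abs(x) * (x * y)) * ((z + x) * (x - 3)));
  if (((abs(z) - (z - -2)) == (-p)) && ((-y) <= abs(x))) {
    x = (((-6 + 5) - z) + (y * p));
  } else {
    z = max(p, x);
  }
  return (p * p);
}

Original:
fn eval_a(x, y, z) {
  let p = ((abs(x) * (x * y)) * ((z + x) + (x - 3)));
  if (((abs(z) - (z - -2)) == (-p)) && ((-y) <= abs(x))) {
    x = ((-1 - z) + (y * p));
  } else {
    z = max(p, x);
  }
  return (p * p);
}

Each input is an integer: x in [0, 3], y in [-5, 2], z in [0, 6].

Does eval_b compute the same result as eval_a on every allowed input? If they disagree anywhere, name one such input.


Try x=1, y=-5, z=0.
eval_a: p := 5 | (((abs(z) - (z - -2)) == (-p)) && ((-y) <= abs(x))): false | z := 5 | result 25
eval_b: p := 10 | (((abs(z) - (z - -2)) == (-p)) && ((-y) <= abs(x))): false | z := 10 | result 100
25 against 100: the behavior changed.
verdict: not equivalent; witness: x=1, y=-5, z=0


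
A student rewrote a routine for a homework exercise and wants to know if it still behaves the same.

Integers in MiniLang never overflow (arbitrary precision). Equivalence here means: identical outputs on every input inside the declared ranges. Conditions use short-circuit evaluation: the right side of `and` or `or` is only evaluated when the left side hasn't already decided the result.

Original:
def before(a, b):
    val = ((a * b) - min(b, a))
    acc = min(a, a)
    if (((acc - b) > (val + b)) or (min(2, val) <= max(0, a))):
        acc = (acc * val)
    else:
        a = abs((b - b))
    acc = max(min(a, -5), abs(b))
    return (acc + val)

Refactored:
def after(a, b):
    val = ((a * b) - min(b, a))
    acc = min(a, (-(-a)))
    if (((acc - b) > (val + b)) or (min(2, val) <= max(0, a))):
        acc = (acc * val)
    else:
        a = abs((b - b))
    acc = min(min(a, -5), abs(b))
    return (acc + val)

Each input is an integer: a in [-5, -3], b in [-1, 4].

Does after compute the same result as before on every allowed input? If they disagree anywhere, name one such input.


There is a counterexample at a=-5, b=-1: 11 on one side, 5 on the other.
before: val=10, then acc=-5, then (((acc - b) > (val + b)) or (min(2, val) <= max(0, a))) is false, then a=0, then acc=1, then returns 11
after: val=10, then acc=-5, then (((acc - b) > (val + b)) or (min(2, val) <= max(0, a))) is false, then a=0, then acc=-5, then returns 5
verdict: not equivalent; witness: a=-5, b=-1


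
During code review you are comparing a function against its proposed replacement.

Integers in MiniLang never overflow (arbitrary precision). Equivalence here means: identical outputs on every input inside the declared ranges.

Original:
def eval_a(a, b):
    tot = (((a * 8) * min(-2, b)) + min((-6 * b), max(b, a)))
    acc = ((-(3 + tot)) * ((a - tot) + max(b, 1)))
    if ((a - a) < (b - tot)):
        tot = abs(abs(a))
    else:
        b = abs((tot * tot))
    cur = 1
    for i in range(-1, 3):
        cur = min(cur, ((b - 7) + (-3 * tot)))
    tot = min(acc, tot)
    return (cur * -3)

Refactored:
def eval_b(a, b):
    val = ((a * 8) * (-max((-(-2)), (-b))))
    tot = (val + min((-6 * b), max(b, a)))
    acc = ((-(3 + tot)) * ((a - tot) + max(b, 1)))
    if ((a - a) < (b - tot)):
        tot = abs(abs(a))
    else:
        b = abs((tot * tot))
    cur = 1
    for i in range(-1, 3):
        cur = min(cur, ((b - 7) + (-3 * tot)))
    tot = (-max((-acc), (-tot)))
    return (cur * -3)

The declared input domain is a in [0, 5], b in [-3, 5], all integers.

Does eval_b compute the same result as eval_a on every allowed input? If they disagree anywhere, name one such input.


Changes here: local variable names differ, and statement counts differ, and min/max/abs usage differs; the full 54-point sweep finds no disagreement.
verdict: equivalent


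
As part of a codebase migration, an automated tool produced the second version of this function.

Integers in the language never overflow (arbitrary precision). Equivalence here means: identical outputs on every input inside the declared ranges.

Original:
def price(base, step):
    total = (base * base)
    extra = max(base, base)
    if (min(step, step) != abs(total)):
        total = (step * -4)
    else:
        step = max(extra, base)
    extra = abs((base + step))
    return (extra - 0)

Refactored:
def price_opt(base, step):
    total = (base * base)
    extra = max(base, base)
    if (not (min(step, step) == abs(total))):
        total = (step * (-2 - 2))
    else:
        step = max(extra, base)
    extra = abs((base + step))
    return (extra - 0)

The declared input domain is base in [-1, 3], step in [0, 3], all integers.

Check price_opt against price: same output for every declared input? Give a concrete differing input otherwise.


Although comparison usage differs; also constant usage differs; also boolean connective usage differs; also arithmetic usage differs, 20/20 inputs agree.
verdict: equivalent


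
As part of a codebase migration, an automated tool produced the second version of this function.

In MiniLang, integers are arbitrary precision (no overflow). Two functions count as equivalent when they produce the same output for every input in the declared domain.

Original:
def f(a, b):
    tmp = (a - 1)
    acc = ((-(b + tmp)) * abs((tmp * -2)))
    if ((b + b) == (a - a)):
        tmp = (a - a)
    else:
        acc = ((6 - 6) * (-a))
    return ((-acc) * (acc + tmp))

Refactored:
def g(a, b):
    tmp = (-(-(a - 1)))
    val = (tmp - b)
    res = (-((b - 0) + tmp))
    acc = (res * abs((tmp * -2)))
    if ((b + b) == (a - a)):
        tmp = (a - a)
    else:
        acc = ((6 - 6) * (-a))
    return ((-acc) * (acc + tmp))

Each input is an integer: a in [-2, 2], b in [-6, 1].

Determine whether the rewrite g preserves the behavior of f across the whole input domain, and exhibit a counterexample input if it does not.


The two versions differ — the changes include statement counts differ, constant usage differs, arithmetic usage differs, local variable names differ.
As a probe, take a=1, b=-5: f runs tmp=0, then acc=0, then ((b + b) == (a - a)) is false, then acc=0, then returns 0; g runs tmp=0, then val=5, then res=5, then acc=0, then ((b + b) == (a - a)) is false, then acc=0, then returns 0; both end at 0.
Checked all 40 inputs in the declared domain: the outputs agree on every one.
verdict: equivalent


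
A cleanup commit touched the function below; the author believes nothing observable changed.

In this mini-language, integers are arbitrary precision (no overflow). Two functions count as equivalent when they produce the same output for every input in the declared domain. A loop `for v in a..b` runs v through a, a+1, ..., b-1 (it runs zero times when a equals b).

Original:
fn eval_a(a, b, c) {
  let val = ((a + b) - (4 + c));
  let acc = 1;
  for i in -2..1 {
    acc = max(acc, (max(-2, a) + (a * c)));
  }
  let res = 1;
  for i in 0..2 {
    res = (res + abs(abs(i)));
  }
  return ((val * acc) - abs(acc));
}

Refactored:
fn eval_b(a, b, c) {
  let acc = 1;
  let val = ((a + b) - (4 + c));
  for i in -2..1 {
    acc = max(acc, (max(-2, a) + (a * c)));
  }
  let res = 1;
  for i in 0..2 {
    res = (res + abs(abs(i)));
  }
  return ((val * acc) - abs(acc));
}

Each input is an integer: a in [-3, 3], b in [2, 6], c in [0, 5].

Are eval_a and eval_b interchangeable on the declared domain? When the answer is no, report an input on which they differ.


The two are interchangeable: same computation, different form, and every declared input agrees.
Spot check at a=2, b=3, c=4 — eval_a: val = -3; acc = 1; [i=-2]; acc = 10; [i=-1]; acc = 10; [i=0]; acc = 10; res = 1; [i=0]; res = 1; [i=1]; res = 2; return -40. eval_b: acc = 1; val = -3; [i=-2]; acc = 10; [i=-1]; acc = 10; [i=0]; acc = 10; res = 1; [i=0]; res = 1; [i=1]; res = 2; return -40. Both give -40.
Every one of the 210 inputs gives matching results.
verdict: equivalent


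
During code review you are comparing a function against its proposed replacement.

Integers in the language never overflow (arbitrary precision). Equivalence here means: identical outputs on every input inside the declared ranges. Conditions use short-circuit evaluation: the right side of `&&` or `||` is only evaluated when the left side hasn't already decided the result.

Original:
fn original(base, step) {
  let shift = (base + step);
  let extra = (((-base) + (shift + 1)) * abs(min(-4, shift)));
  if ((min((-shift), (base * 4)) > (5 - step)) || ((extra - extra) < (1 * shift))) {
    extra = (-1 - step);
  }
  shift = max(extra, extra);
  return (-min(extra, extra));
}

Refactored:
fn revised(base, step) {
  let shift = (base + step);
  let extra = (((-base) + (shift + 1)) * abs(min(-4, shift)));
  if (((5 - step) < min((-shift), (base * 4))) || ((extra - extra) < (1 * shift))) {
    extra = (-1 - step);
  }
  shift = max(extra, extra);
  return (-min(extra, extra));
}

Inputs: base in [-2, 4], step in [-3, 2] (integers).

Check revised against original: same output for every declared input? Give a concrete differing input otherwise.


The two are interchangeable: comparison usage differs, and every declared input agrees.
Tracing base=3, step=2: original: shift := 5 | extra := 12 | ((min((-shift), (base * 4)) > (5 - step)) || ((extra - extra) < (1 * shift))): true | extra := -3 | shift := -3 | result 3 | revised: shift := 5 | extra := 12 | (((5 - step) < min((-shift), (base * 4))) || ((extra - extra) < (1 * shift))): true | extra := -3 | shift := -3 | result 3 — matching result 3.
Every one of the 42 inputs gives matching results.
verdict: equivalent


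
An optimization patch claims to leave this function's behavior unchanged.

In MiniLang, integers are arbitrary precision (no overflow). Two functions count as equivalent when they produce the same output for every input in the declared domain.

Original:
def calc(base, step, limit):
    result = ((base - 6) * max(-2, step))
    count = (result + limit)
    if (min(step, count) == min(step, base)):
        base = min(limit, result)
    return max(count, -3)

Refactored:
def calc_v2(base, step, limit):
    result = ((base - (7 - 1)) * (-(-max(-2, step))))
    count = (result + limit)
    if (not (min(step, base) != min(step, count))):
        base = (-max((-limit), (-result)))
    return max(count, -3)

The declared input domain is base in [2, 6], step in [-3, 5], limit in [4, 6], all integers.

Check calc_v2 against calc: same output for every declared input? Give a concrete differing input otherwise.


Side by side, the visible changes include: arithmetic usage differs; also boolean connective usage differs; also comparison usage differs; also constant usage differs; also min/max/abs usage differs.
Spot check at base=3, step=-1, limit=4 — calc: result = 3; count = 7; (min(step, count) == min(step, base)) -> true; base = 3; return 7. calc_v2: result = 3; count = 7; (not (min(step, base) != min(step, count))) -> true; base = 3; return 7. Both give 7.
Sweeping the whole domain (135 inputs) finds no disagreement.
verdict: equivalent


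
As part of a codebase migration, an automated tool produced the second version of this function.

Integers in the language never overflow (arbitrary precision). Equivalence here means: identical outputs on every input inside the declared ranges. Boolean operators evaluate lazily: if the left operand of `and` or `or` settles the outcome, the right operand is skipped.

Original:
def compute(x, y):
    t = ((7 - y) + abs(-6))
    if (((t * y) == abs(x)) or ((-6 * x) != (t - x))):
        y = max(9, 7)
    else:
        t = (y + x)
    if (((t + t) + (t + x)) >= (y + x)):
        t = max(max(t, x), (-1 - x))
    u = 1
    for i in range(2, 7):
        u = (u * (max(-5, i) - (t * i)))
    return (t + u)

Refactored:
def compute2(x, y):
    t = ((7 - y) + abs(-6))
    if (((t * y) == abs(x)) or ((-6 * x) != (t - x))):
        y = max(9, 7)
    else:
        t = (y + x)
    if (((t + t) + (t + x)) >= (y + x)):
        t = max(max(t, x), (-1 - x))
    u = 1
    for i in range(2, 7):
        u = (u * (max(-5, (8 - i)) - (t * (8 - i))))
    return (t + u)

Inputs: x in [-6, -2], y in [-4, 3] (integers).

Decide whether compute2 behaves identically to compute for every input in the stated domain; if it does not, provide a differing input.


Equivalent — the differences include constant usage differs, arithmetic usage differs, yet no declared input distinguishes the two.
Spot check at x=-5, y=-2 — compute: t becomes 15; next (((t * y) == abs(x)) or ((-6 * x) != (t - x))) evaluates to true; next y becomes 9; next (((t + t) + (t + x)) >= (y + x)) evaluates to true; next t becomes 15; next u becomes 1; next at i=2:; next u becomes -28; next at i=3:; next u becomes 1176; next at i=4:; next u becomes -65856; next at i=5:; next u becomes 4609920; next at i=6:; next u becomes -387233280; next final value -387233265. compute2: t becomes 15; next (((t * y) == abs(x)) or ((-6 * x) != (t - x))) evaluates to true; next y becomes 9; next (((t + t) + (t + x)) >= (y + x)) evaluates to true; next t becomes 15; next u becomes 1; next at i=2:; next u becomes -84; next at i=3:; next u becomes 5880; next at i=4:; next u becomes -329280; next at i=5:; next u becomes 13829760; next at i=6:; next u becomes -387233280; next final value -387233265. Both give -387233265.
Every one of the 40 inputs gives matching results.
verdict: equivalent


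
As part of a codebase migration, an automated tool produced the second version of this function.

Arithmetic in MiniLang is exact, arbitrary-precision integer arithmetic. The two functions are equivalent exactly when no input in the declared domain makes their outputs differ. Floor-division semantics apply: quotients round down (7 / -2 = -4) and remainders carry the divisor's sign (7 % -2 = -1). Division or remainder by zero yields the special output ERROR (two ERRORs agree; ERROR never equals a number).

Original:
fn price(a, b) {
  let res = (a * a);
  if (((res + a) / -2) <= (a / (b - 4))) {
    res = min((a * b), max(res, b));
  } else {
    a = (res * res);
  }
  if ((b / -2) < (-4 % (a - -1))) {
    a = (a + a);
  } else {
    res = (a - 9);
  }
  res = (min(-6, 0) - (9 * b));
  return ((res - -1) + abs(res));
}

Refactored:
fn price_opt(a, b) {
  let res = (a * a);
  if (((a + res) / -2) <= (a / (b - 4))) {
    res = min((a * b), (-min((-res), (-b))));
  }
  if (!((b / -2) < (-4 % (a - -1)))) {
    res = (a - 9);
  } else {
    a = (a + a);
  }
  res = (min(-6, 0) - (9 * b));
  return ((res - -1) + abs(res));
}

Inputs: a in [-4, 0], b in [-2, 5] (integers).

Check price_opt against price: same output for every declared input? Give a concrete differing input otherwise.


Take a=-1, b=5.
price: res=1, then (((res + a) / -2) <= (a / (b - 4))) is false, then a=1, then ((b / -2) < (-4 % (a - -1))) is true, then a=2, then res=-51, then returns 1
price_opt: res=1, then (((a + res) / -2) <= (a / (b - 4))) is false, then a zero divisor aborts: ERROR
1 != ERROR, so the rewrite changes behavior.
verdict: not equivalent; witness: a=-1, b=5
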